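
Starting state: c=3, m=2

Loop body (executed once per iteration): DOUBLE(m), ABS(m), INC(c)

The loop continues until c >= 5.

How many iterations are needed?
2

Tracing iterations:
Initial: c=3, m=2
After iteration 1: c=4, m=4
After iteration 2: c=5, m=8
c >= 5 now holds, so the loop exits after 2 iterations.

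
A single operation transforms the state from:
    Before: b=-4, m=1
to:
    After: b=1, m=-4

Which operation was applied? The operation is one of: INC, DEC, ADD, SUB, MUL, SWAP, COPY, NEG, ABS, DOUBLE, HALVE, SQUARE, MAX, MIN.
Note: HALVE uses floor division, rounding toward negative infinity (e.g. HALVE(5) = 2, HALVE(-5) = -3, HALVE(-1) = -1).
SWAP(m, b)

Analyzing the change:
Before: b=-4, m=1
After: b=1, m=-4
Variable m changed from 1 to -4
Variable b changed from -4 to 1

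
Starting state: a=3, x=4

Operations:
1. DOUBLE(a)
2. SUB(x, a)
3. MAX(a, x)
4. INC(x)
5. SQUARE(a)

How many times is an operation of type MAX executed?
1

Counting MAX operations:
Step 3: MAX(a, x) ← MAX
Total: 1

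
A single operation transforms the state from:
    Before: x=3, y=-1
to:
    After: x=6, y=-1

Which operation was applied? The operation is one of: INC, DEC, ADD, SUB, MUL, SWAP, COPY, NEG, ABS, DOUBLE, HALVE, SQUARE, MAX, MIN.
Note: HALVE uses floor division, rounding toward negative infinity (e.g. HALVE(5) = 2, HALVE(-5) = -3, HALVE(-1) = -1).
DOUBLE(x)

Analyzing the change:
Before: x=3, y=-1
After: x=6, y=-1
Variable x changed from 3 to 6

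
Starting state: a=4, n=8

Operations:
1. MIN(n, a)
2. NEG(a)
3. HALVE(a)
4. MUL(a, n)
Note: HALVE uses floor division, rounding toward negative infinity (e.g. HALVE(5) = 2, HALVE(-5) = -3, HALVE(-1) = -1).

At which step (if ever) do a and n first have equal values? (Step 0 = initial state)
Step 1

a and n first become equal after step 1.

Comparing values at each step:
Initial: a=4, n=8
After step 1: a=4, n=4 ← equal!
After step 2: a=-4, n=4
After step 3: a=-2, n=4
After step 4: a=-8, n=4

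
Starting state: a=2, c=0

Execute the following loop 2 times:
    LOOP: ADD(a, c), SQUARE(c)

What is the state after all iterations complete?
a=2, c=0

Iteration trace:
Start: a=2, c=0
After iteration 1: a=2, c=0
After iteration 2: a=2, c=0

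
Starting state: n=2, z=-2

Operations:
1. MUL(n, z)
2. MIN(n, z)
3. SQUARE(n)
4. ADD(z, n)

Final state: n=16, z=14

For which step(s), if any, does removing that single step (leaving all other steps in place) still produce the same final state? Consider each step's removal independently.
Step(s) 2

Testing removal of each single step:
Without step 1: final = n=4, z=2 (different)
Without step 2: final = n=16, z=14 (same)
Without step 3: final = n=-4, z=-6 (different)
Without step 4: final = n=16, z=-2 (different)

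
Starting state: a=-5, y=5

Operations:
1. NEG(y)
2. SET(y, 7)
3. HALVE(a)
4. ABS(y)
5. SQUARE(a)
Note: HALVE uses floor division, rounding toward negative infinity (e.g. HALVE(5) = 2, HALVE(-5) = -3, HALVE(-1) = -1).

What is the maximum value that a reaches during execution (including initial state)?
9

Values of a at each step:
Initial: a = -5
After step 1: a = -5
After step 2: a = -5
After step 3: a = -3
After step 4: a = -3
After step 5: a = 9 ← maximum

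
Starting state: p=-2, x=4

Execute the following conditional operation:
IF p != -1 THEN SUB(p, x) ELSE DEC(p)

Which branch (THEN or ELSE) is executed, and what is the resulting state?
Branch: THEN, Final state: p=-6, x=4

Evaluating condition: p != -1
p = -2
Condition is True, so THEN branch executes
After SUB(p, x): p=-6, x=4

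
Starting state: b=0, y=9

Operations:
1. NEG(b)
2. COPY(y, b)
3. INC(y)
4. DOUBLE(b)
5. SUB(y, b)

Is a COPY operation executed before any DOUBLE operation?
Yes

First COPY: step 2
First DOUBLE: step 4
Since 2 < 4, COPY comes first.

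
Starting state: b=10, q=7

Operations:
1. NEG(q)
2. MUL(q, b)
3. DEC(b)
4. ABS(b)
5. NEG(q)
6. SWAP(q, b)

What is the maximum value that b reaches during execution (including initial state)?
70

Values of b at each step:
Initial: b = 10
After step 1: b = 10
After step 2: b = 10
After step 3: b = 9
After step 4: b = 9
After step 5: b = 9
After step 6: b = 70 ← maximum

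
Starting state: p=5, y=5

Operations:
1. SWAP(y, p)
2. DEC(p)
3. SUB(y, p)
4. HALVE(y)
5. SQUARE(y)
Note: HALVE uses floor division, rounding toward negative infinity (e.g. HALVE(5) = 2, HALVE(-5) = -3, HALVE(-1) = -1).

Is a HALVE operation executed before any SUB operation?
No

First HALVE: step 4
First SUB: step 3
Since 4 > 3, SUB comes first.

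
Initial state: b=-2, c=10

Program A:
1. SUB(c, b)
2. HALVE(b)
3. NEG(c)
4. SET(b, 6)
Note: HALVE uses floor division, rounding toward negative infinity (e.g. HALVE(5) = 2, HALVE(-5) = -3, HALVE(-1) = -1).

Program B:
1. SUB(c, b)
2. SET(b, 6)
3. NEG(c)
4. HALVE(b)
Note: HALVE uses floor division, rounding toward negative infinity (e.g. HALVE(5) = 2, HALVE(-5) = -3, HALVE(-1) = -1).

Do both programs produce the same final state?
No

Program A final state: b=6, c=-12
Program B final state: b=3, c=-12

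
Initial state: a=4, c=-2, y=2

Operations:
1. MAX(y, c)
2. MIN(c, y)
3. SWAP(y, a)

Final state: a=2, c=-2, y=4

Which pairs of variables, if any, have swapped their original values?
(a, y)

Comparing initial and final values:
a: 4 → 2
y: 2 → 4
c: -2 → -2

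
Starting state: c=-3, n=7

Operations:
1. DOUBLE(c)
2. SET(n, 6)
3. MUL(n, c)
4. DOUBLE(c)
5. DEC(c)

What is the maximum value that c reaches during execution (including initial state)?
-3

Values of c at each step:
Initial: c = -3 ← maximum
After step 1: c = -6
After step 2: c = -6
After step 3: c = -6
After step 4: c = -12
After step 5: c = -13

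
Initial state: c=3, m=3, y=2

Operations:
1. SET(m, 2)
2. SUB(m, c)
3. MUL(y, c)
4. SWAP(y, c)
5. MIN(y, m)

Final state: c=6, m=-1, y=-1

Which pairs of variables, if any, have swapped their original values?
None

Comparing initial and final values:
c: 3 → 6
m: 3 → -1
y: 2 → -1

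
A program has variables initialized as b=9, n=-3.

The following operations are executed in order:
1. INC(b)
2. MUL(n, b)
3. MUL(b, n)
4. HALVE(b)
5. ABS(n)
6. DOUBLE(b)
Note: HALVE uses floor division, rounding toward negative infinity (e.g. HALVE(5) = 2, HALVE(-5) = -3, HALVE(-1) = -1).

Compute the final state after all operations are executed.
{b: -300, n: 30}

Step-by-step execution:
Initial: b=9, n=-3
After step 1 (INC(b)): b=10, n=-3
After step 2 (MUL(n, b)): b=10, n=-30
After step 3 (MUL(b, n)): b=-300, n=-30
After step 4 (HALVE(b)): b=-150, n=-30
After step 5 (ABS(n)): b=-150, n=30
After step 6 (DOUBLE(b)): b=-300, n=30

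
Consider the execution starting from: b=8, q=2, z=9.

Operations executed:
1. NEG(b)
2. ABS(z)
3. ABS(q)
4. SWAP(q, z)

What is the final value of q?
q = 9

Tracing execution:
Step 1: NEG(b) → q = 2
Step 2: ABS(z) → q = 2
Step 3: ABS(q) → q = 2
Step 4: SWAP(q, z) → q = 9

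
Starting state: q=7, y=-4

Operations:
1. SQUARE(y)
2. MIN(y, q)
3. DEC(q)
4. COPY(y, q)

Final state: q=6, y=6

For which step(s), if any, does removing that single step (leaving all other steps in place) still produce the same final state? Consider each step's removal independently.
Step(s) 1, 2

Testing removal of each single step:
Without step 1: final = q=6, y=6 (same)
Without step 2: final = q=6, y=6 (same)
Without step 3: final = q=7, y=7 (different)
Without step 4: final = q=6, y=7 (different)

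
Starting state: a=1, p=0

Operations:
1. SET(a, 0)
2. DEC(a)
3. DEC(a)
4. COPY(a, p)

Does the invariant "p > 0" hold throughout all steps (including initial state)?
No, violated at the initial state

The invariant is violated at the initial state (step 0).

State at each step:
Initial: a=1, p=0
After step 1: a=0, p=0
After step 2: a=-1, p=0
After step 3: a=-2, p=0
After step 4: a=0, p=0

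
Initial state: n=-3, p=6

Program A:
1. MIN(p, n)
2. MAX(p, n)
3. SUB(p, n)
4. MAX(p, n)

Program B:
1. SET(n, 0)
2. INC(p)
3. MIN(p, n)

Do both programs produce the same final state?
No

Program A final state: n=-3, p=0
Program B final state: n=0, p=0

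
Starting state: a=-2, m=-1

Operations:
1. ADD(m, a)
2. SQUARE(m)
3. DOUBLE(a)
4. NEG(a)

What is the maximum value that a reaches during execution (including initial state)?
4

Values of a at each step:
Initial: a = -2
After step 1: a = -2
After step 2: a = -2
After step 3: a = -4
After step 4: a = 4 ← maximum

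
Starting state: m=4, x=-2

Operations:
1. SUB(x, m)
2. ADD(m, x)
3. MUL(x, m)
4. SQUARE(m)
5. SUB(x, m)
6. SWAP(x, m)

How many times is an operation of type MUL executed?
1

Counting MUL operations:
Step 3: MUL(x, m) ← MUL
Total: 1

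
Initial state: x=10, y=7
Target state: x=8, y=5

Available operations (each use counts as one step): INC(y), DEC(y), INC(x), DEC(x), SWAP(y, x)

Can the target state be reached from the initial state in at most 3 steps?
No

The target state cannot be reached within 3 steps.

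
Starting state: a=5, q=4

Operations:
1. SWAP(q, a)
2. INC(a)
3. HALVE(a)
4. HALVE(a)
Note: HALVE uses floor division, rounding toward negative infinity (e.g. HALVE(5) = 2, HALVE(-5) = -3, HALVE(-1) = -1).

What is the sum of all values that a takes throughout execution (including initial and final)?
17

Values of a at each step:
Initial: a = 5
After step 1: a = 4
After step 2: a = 5
After step 3: a = 2
After step 4: a = 1
Sum = 5 + 4 + 5 + 2 + 1 = 17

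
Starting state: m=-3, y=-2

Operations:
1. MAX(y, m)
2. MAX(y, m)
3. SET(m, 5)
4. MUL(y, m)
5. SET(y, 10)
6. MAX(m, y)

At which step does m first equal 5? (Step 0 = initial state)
Step 3

Tracing m:
Initial: m = -3
After step 1: m = -3
After step 2: m = -3
After step 3: m = 5 ← first occurrence
After step 4: m = 5
After step 5: m = 5
After step 6: m = 10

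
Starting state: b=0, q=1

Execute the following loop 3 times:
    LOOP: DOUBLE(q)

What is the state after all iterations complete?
b=0, q=8

Iteration trace:
Start: b=0, q=1
After iteration 1: b=0, q=2
After iteration 2: b=0, q=4
After iteration 3: b=0, q=8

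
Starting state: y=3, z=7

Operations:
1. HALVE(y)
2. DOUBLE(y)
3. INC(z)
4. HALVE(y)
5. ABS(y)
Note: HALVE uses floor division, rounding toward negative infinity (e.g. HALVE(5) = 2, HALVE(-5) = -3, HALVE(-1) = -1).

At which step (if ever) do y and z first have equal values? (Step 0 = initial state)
Never

y and z never become equal during execution.

Comparing values at each step:
Initial: y=3, z=7
After step 1: y=1, z=7
After step 2: y=2, z=7
After step 3: y=2, z=8
After step 4: y=1, z=8
After step 5: y=1, z=8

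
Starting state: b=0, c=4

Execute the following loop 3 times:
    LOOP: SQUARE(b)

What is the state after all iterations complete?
b=0, c=4

Iteration trace:
Start: b=0, c=4
After iteration 1: b=0, c=4
After iteration 2: b=0, c=4
After iteration 3: b=0, c=4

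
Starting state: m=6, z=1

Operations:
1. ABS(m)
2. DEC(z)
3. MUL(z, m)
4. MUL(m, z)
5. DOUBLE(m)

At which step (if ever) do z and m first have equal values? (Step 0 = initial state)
Step 4

z and m first become equal after step 4.

Comparing values at each step:
Initial: z=1, m=6
After step 1: z=1, m=6
After step 2: z=0, m=6
After step 3: z=0, m=6
After step 4: z=0, m=0 ← equal!
After step 5: z=0, m=0 ← equal!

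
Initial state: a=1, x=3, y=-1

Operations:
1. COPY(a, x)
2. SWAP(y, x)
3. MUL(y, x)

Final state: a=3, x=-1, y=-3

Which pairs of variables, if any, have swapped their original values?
None

Comparing initial and final values:
y: -1 → -3
x: 3 → -1
a: 1 → 3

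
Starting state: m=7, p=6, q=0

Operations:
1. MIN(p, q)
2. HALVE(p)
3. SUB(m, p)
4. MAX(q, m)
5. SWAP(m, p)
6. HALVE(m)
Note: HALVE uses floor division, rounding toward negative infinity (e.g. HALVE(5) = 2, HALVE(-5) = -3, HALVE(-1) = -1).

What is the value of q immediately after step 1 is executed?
q = 0

Tracing q through execution:
Initial: q = 0
After step 1 (MIN(p, q)): q = 0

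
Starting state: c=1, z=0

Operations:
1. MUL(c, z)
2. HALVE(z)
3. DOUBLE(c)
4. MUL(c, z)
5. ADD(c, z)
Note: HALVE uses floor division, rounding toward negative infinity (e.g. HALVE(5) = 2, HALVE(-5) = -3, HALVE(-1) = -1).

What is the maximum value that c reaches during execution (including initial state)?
1

Values of c at each step:
Initial: c = 1 ← maximum
After step 1: c = 0
After step 2: c = 0
After step 3: c = 0
After step 4: c = 0
After step 5: c = 0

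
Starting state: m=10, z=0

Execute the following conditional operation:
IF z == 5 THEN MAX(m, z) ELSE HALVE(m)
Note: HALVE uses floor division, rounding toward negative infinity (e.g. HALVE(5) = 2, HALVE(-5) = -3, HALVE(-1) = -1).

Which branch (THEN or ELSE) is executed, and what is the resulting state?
Branch: ELSE, Final state: m=5, z=0

Evaluating condition: z == 5
z = 0
Condition is False, so ELSE branch executes
After HALVE(m): m=5, z=0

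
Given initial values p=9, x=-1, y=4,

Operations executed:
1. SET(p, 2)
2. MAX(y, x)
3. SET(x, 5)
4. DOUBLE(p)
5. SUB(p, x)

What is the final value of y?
y = 4

Tracing execution:
Step 1: SET(p, 2) → y = 4
Step 2: MAX(y, x) → y = 4
Step 3: SET(x, 5) → y = 4
Step 4: DOUBLE(p) → y = 4
Step 5: SUB(p, x) → y = 4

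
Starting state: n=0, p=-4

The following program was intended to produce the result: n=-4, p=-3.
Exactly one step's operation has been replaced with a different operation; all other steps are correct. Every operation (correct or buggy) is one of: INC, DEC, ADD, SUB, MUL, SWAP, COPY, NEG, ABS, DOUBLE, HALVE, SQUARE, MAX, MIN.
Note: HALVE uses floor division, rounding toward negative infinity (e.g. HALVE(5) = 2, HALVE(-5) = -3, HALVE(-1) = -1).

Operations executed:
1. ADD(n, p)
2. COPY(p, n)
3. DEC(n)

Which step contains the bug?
Step 3

Trace with buggy code:
Initial: n=0, p=-4
After step 1: n=-4, p=-4
After step 2: n=-4, p=-4
After step 3: n=-5, p=-4
Actual final n=-5, p=-4 ≠ expected n=-4, p=-3.
Step 3 is the only position where a single-operation replacement can produce the expected result.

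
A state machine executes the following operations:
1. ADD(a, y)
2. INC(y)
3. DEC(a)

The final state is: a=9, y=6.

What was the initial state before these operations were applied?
a=5, y=5

Working backwards:
Final state: a=9, y=6
Before step 3 (DEC(a)): a=10, y=6
Before step 2 (INC(y)): a=10, y=5
Before step 1 (ADD(a, y)): a=5, y=5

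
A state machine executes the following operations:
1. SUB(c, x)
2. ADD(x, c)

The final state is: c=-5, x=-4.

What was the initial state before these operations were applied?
c=-4, x=1

Working backwards:
Final state: c=-5, x=-4
Before step 2 (ADD(x, c)): c=-5, x=1
Before step 1 (SUB(c, x)): c=-4, x=1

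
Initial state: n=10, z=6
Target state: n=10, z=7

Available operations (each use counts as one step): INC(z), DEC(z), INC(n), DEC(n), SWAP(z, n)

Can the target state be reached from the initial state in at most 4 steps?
Yes

Path (1 step): INC(z)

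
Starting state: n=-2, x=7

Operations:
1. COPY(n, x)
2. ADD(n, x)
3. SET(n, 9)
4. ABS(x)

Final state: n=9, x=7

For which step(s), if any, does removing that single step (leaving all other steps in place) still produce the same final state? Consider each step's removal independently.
Step(s) 1, 2, 4

Testing removal of each single step:
Without step 1: final = n=9, x=7 (same)
Without step 2: final = n=9, x=7 (same)
Without step 3: final = n=14, x=7 (different)
Without step 4: final = n=9, x=7 (same)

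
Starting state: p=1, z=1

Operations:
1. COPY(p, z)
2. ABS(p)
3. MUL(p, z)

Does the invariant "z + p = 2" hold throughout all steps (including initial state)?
Yes

The invariant holds at every step.

State at each step:
Initial: p=1, z=1
After step 1: p=1, z=1
After step 2: p=1, z=1
After step 3: p=1, z=1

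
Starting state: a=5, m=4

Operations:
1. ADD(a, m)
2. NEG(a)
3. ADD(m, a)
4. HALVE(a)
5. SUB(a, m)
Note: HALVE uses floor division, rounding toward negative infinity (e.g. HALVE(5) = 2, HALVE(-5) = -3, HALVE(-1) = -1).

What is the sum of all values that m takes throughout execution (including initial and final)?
-3

Values of m at each step:
Initial: m = 4
After step 1: m = 4
After step 2: m = 4
After step 3: m = -5
After step 4: m = -5
After step 5: m = -5
Sum = 4 + 4 + 4 + -5 + -5 + -5 = -3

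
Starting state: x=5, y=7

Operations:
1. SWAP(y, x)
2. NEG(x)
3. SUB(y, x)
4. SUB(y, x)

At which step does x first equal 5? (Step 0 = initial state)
Step 0

Tracing x:
Initial: x = 5 ← first occurrence
After step 1: x = 7
After step 2: x = -7
After step 3: x = -7
After step 4: x = -7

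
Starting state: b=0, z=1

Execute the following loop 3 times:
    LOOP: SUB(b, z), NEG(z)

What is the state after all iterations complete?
b=-1, z=-1

Iteration trace:
Start: b=0, z=1
After iteration 1: b=-1, z=-1
After iteration 2: b=0, z=1
After iteration 3: b=-1, z=-1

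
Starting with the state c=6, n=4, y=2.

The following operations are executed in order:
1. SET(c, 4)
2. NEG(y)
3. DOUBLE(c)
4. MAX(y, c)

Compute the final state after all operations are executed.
{c: 8, n: 4, y: 8}

Step-by-step execution:
Initial: c=6, n=4, y=2
After step 1 (SET(c, 4)): c=4, n=4, y=2
After step 2 (NEG(y)): c=4, n=4, y=-2
After step 3 (DOUBLE(c)): c=8, n=4, y=-2
After step 4 (MAX(y, c)): c=8, n=4, y=8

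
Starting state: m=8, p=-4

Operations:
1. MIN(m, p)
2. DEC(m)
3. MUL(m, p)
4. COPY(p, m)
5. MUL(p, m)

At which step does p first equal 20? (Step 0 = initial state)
Step 4

Tracing p:
Initial: p = -4
After step 1: p = -4
After step 2: p = -4
After step 3: p = -4
After step 4: p = 20 ← first occurrence
After step 5: p = 400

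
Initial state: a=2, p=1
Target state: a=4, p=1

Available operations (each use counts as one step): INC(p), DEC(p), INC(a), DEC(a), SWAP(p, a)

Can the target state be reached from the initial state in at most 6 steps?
Yes

Path (2 steps): INC(a) → INC(a)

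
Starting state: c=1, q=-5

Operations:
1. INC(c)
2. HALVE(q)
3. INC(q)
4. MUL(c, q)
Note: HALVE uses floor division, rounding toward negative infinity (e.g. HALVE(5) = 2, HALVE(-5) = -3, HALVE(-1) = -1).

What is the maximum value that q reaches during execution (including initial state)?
-2

Values of q at each step:
Initial: q = -5
After step 1: q = -5
After step 2: q = -3
After step 3: q = -2 ← maximum
After step 4: q = -2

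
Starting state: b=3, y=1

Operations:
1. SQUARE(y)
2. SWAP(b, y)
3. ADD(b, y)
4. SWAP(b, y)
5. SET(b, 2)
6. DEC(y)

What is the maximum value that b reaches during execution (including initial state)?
4

Values of b at each step:
Initial: b = 3
After step 1: b = 3
After step 2: b = 1
After step 3: b = 4 ← maximum
After step 4: b = 3
After step 5: b = 2
After step 6: b = 2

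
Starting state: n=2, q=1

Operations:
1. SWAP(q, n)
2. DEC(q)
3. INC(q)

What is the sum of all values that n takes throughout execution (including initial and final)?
5

Values of n at each step:
Initial: n = 2
After step 1: n = 1
After step 2: n = 1
After step 3: n = 1
Sum = 2 + 1 + 1 + 1 = 5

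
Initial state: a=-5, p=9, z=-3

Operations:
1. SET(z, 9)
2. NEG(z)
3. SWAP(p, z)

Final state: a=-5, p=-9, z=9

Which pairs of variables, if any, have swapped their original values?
None

Comparing initial and final values:
z: -3 → 9
a: -5 → -5
p: 9 → -9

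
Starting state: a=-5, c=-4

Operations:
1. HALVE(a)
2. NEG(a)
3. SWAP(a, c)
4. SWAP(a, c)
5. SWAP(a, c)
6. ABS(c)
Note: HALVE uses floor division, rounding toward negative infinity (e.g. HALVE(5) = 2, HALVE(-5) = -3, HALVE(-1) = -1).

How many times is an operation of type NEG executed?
1

Counting NEG operations:
Step 2: NEG(a) ← NEG
Total: 1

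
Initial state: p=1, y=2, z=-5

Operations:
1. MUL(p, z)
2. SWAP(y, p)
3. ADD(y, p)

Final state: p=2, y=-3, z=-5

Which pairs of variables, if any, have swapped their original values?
None

Comparing initial and final values:
p: 1 → 2
y: 2 → -3
z: -5 → -5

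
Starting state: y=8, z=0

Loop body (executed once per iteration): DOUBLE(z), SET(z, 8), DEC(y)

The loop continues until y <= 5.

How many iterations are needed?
3

Tracing iterations:
Initial: y=8, z=0
After iteration 1: y=7, z=8
After iteration 2: y=6, z=8
After iteration 3: y=5, z=8
y <= 5 now holds, so the loop exits after 3 iterations.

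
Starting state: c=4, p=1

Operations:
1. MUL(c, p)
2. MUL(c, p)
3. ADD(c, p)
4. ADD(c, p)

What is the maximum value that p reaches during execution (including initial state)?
1

Values of p at each step:
Initial: p = 1 ← maximum
After step 1: p = 1
After step 2: p = 1
After step 3: p = 1
After step 4: p = 1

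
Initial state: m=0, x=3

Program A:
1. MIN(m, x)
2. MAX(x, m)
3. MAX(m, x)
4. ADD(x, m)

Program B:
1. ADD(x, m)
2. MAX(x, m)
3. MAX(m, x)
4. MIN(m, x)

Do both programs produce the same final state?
No

Program A final state: m=3, x=6
Program B final state: m=3, x=3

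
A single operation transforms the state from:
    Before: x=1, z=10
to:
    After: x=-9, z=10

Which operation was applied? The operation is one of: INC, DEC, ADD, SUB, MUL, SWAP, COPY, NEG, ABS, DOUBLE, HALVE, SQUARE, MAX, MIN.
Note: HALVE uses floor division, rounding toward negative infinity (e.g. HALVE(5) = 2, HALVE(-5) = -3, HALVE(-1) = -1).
SUB(x, z)

Analyzing the change:
Before: x=1, z=10
After: x=-9, z=10
Variable x changed from 1 to -9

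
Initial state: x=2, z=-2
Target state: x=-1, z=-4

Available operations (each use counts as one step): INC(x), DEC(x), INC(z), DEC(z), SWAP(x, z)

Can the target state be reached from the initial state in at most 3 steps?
No

The target state cannot be reached within 3 steps.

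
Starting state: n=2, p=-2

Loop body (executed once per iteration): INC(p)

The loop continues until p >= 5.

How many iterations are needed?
7

Tracing iterations:
Initial: n=2, p=-2
After iteration 1: n=2, p=-1
After iteration 2: n=2, p=0
After iteration 3: n=2, p=1
After iteration 4: n=2, p=2
After iteration 5: n=2, p=3
After iteration 6: n=2, p=4
After iteration 7: n=2, p=5
p >= 5 now holds, so the loop exits after 7 iterations.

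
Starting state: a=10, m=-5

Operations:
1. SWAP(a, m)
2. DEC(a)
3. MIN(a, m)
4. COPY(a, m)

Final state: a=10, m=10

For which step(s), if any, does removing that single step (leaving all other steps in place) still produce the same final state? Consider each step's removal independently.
Step(s) 2, 3

Testing removal of each single step:
Without step 1: final = a=-5, m=-5 (different)
Without step 2: final = a=10, m=10 (same)
Without step 3: final = a=10, m=10 (same)
Without step 4: final = a=-6, m=10 (different)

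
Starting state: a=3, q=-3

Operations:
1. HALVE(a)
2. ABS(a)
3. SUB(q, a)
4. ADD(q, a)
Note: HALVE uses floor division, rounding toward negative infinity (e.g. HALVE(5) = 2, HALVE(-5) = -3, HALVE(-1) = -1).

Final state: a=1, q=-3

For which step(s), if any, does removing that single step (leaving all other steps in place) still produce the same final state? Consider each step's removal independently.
Step(s) 2

Testing removal of each single step:
Without step 1: final = a=3, q=-3 (different)
Without step 2: final = a=1, q=-3 (same)
Without step 3: final = a=1, q=-2 (different)
Without step 4: final = a=1, q=-4 (different)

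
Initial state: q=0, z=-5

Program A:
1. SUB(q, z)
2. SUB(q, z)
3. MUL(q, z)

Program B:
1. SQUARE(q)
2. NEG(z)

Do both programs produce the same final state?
No

Program A final state: q=-50, z=-5
Program B final state: q=0, z=5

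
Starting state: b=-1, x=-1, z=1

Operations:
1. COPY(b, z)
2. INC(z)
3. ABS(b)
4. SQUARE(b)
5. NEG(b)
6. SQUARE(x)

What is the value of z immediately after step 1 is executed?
z = 1

Tracing z through execution:
Initial: z = 1
After step 1 (COPY(b, z)): z = 1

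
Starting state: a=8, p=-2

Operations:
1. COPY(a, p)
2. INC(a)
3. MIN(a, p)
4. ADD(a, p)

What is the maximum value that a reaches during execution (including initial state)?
8

Values of a at each step:
Initial: a = 8 ← maximum
After step 1: a = -2
After step 2: a = -1
After step 3: a = -2
After step 4: a = -4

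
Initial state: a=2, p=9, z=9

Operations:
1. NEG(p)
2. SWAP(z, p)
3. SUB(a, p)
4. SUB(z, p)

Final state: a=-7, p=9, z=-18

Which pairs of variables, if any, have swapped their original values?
None

Comparing initial and final values:
p: 9 → 9
a: 2 → -7
z: 9 → -18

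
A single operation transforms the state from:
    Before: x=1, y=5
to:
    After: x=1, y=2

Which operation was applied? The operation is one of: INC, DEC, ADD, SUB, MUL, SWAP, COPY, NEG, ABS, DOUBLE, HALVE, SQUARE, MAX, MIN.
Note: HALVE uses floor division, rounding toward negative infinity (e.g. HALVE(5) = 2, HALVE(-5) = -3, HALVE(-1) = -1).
HALVE(y)

Analyzing the change:
Before: x=1, y=5
After: x=1, y=2
Variable y changed from 5 to 2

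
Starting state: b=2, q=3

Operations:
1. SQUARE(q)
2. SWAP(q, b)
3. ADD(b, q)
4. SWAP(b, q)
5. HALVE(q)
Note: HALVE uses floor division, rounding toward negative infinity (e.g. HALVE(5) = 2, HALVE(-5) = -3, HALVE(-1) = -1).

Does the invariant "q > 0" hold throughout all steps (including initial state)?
Yes

The invariant holds at every step.

State at each step:
Initial: b=2, q=3
After step 1: b=2, q=9
After step 2: b=9, q=2
After step 3: b=11, q=2
After step 4: b=2, q=11
After step 5: b=2, q=5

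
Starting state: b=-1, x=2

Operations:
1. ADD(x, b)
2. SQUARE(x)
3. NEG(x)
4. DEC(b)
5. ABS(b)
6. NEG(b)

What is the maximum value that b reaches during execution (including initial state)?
2

Values of b at each step:
Initial: b = -1
After step 1: b = -1
After step 2: b = -1
After step 3: b = -1
After step 4: b = -2
After step 5: b = 2 ← maximum
After step 6: b = -2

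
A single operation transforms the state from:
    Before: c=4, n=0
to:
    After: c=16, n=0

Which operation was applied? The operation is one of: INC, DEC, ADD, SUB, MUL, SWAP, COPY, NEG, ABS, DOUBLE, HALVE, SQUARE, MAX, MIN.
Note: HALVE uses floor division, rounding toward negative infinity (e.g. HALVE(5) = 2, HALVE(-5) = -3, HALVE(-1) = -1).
SQUARE(c)

Analyzing the change:
Before: c=4, n=0
After: c=16, n=0
Variable c changed from 4 to 16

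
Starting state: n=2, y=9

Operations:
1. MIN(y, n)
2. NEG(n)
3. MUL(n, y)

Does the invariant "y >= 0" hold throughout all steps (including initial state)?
Yes

The invariant holds at every step.

State at each step:
Initial: n=2, y=9
After step 1: n=2, y=2
After step 2: n=-2, y=2
After step 3: n=-4, y=2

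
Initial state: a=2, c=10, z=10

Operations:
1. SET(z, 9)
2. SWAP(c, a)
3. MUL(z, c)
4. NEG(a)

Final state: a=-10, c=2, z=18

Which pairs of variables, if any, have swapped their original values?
None

Comparing initial and final values:
c: 10 → 2
z: 10 → 18
a: 2 → -10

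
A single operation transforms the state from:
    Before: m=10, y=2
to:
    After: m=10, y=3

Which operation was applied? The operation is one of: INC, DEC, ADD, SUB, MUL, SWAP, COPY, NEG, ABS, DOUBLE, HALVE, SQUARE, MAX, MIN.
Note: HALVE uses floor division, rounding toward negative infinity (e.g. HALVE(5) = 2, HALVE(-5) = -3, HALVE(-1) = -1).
INC(y)

Analyzing the change:
Before: m=10, y=2
After: m=10, y=3
Variable y changed from 2 to 3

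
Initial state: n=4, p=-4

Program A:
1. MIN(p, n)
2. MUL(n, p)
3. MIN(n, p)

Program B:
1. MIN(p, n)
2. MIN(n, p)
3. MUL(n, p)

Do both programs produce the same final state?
No

Program A final state: n=-16, p=-4
Program B final state: n=16, p=-4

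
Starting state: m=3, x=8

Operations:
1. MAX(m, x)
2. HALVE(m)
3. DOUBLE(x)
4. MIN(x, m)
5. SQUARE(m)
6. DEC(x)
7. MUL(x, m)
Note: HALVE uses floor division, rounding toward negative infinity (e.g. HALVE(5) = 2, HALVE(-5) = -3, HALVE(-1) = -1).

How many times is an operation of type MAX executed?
1

Counting MAX operations:
Step 1: MAX(m, x) ← MAX
Total: 1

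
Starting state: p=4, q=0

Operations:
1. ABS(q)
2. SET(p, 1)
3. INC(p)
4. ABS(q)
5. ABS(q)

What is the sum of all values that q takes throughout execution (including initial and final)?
0

Values of q at each step:
Initial: q = 0
After step 1: q = 0
After step 2: q = 0
After step 3: q = 0
After step 4: q = 0
After step 5: q = 0
Sum = 0 + 0 + 0 + 0 + 0 + 0 = 0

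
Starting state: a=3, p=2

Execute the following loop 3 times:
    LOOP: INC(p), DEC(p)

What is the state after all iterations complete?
a=3, p=2

Iteration trace:
Start: a=3, p=2
After iteration 1: a=3, p=2
After iteration 2: a=3, p=2
After iteration 3: a=3, p=2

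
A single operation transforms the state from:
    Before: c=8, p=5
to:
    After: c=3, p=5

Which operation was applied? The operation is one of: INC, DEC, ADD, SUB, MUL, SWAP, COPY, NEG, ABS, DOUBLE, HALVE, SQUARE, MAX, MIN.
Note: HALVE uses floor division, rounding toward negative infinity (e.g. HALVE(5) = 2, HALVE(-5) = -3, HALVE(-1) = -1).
SUB(c, p)

Analyzing the change:
Before: c=8, p=5
After: c=3, p=5
Variable c changed from 8 to 3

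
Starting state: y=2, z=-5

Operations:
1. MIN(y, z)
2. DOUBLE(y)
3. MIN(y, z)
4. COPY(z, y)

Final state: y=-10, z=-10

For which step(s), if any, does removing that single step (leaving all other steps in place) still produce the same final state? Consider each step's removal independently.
Step(s) 3

Testing removal of each single step:
Without step 1: final = y=-5, z=-5 (different)
Without step 2: final = y=-5, z=-5 (different)
Without step 3: final = y=-10, z=-10 (same)
Without step 4: final = y=-10, z=-5 (different)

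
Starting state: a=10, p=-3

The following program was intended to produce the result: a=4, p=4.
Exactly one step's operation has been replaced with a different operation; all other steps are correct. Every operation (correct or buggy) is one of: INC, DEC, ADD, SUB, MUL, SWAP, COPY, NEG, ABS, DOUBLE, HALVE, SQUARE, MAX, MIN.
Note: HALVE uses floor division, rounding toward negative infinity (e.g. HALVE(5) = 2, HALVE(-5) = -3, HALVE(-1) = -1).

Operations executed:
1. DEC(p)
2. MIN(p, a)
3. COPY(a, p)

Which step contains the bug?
Step 2

Trace with buggy code:
Initial: a=10, p=-3
After step 1: a=10, p=-4
After step 2: a=10, p=-4
After step 3: a=-4, p=-4
Actual final a=-4, p=-4 ≠ expected a=4, p=4.
Step 2 is the only position where a single-operation replacement can produce the expected result.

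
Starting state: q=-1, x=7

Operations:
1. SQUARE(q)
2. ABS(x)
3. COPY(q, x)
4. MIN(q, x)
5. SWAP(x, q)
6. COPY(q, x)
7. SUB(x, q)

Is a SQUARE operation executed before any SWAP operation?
Yes

First SQUARE: step 1
First SWAP: step 5
Since 1 < 5, SQUARE comes first.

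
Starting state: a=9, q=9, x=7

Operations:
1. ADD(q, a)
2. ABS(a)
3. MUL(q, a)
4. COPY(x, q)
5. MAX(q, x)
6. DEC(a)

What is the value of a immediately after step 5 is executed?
a = 9

Tracing a through execution:
Initial: a = 9
After step 1 (ADD(q, a)): a = 9
After step 2 (ABS(a)): a = 9
After step 3 (MUL(q, a)): a = 9
After step 4 (COPY(x, q)): a = 9
After step 5 (MAX(q, x)): a = 9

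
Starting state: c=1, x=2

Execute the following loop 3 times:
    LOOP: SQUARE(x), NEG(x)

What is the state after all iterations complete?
c=1, x=-256

Iteration trace:
Start: c=1, x=2
After iteration 1: c=1, x=-4
After iteration 2: c=1, x=-16
After iteration 3: c=1, x=-256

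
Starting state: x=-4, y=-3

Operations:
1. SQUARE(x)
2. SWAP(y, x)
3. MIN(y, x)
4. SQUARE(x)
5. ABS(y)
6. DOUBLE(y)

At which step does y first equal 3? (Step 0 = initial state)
Step 5

Tracing y:
Initial: y = -3
After step 1: y = -3
After step 2: y = 16
After step 3: y = -3
After step 4: y = -3
After step 5: y = 3 ← first occurrence
After step 6: y = 6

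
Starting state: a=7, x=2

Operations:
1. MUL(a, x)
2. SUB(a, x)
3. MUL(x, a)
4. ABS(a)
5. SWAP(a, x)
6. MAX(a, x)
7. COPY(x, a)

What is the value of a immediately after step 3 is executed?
a = 12

Tracing a through execution:
Initial: a = 7
After step 1 (MUL(a, x)): a = 14
After step 2 (SUB(a, x)): a = 12
After step 3 (MUL(x, a)): a = 12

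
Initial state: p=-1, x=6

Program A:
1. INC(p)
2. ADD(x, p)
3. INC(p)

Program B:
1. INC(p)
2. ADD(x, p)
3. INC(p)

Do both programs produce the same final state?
Yes

Program A final state: p=1, x=6
Program B final state: p=1, x=6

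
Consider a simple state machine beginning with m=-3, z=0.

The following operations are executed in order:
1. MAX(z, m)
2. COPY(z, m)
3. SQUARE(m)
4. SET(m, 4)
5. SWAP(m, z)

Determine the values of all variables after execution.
{m: -3, z: 4}

Step-by-step execution:
Initial: m=-3, z=0
After step 1 (MAX(z, m)): m=-3, z=0
After step 2 (COPY(z, m)): m=-3, z=-3
After step 3 (SQUARE(m)): m=9, z=-3
After step 4 (SET(m, 4)): m=4, z=-3
After step 5 (SWAP(m, z)): m=-3, z=4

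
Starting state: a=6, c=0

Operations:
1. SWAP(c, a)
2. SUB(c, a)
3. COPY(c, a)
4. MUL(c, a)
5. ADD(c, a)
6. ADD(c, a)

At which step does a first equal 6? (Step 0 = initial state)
Step 0

Tracing a:
Initial: a = 6 ← first occurrence
After step 1: a = 0
After step 2: a = 0
After step 3: a = 0
After step 4: a = 0
After step 5: a = 0
After step 6: a = 0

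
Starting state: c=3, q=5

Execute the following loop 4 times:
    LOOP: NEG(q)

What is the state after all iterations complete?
c=3, q=5

Iteration trace:
Start: c=3, q=5
After iteration 1: c=3, q=-5
After iteration 2: c=3, q=5
After iteration 3: c=3, q=-5
After iteration 4: c=3, q=5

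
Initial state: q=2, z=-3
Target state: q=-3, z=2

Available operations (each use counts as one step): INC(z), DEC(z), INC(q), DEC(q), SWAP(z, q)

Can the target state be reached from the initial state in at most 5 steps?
Yes

Path (1 step): SWAP(z, q)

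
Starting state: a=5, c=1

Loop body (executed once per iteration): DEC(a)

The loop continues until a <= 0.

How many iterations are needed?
5

Tracing iterations:
Initial: a=5, c=1
After iteration 1: a=4, c=1
After iteration 2: a=3, c=1
After iteration 3: a=2, c=1
After iteration 4: a=1, c=1
After iteration 5: a=0, c=1
a <= 0 now holds, so the loop exits after 5 iterations.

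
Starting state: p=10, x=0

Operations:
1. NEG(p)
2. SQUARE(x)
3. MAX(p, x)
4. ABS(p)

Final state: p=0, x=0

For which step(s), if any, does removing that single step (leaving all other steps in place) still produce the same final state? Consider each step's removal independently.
Step(s) 2, 4

Testing removal of each single step:
Without step 1: final = p=10, x=0 (different)
Without step 2: final = p=0, x=0 (same)
Without step 3: final = p=10, x=0 (different)
Without step 4: final = p=0, x=0 (same)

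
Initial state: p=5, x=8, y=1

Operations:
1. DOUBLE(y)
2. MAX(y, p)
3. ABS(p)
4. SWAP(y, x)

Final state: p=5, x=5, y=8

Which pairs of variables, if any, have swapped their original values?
None

Comparing initial and final values:
y: 1 → 8
x: 8 → 5
p: 5 → 5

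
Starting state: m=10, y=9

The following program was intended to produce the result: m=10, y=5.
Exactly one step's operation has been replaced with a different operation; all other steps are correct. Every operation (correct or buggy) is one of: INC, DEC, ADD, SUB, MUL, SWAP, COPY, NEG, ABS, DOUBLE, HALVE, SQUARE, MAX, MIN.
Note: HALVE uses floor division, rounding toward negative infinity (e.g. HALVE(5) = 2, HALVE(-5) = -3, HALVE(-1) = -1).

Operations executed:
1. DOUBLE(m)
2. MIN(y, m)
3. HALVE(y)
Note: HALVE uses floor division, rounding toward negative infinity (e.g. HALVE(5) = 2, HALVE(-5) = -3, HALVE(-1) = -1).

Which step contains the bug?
Step 1

Trace with buggy code:
Initial: m=10, y=9
After step 1: m=20, y=9
After step 2: m=20, y=9
After step 3: m=20, y=4
Actual final m=20, y=4 ≠ expected m=10, y=5.
Step 1 is the only position where a single-operation replacement can produce the expected result.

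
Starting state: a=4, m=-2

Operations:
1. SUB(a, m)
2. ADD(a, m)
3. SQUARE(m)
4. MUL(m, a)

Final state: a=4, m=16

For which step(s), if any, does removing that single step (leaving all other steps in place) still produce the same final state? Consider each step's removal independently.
None - removing any single step changes the final result

Testing removal of each single step:
Without step 1: final = a=2, m=8 (different)
Without step 2: final = a=6, m=24 (different)
Without step 3: final = a=4, m=-8 (different)
Without step 4: final = a=4, m=4 (different)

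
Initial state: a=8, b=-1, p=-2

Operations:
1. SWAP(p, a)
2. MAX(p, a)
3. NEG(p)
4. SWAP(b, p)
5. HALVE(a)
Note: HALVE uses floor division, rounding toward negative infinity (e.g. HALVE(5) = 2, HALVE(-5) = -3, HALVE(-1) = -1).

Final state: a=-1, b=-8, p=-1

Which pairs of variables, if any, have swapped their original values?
None

Comparing initial and final values:
b: -1 → -8
a: 8 → -1
p: -2 → -1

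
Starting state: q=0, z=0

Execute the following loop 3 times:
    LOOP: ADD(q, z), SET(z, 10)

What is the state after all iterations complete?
q=20, z=10

Iteration trace:
Start: q=0, z=0
After iteration 1: q=0, z=10
After iteration 2: q=10, z=10
After iteration 3: q=20, z=10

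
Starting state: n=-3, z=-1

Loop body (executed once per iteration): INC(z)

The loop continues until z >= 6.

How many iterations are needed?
7

Tracing iterations:
Initial: n=-3, z=-1
After iteration 1: n=-3, z=0
After iteration 2: n=-3, z=1
After iteration 3: n=-3, z=2
After iteration 4: n=-3, z=3
After iteration 5: n=-3, z=4
After iteration 6: n=-3, z=5
After iteration 7: n=-3, z=6
z >= 6 now holds, so the loop exits after 7 iterations.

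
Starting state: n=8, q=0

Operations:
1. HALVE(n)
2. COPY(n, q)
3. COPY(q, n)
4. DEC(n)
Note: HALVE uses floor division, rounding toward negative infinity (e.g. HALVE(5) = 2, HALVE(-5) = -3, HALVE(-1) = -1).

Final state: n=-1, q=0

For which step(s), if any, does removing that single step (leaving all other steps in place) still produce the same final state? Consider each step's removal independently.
Step(s) 1, 3

Testing removal of each single step:
Without step 1: final = n=-1, q=0 (same)
Without step 2: final = n=3, q=4 (different)
Without step 3: final = n=-1, q=0 (same)
Without step 4: final = n=0, q=0 (different)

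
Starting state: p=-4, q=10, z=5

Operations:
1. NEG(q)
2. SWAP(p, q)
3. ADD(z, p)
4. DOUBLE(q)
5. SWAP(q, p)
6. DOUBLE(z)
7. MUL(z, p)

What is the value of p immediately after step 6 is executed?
p = -8

Tracing p through execution:
Initial: p = -4
After step 1 (NEG(q)): p = -4
After step 2 (SWAP(p, q)): p = -10
After step 3 (ADD(z, p)): p = -10
After step 4 (DOUBLE(q)): p = -10
After step 5 (SWAP(q, p)): p = -8
After step 6 (DOUBLE(z)): p = -8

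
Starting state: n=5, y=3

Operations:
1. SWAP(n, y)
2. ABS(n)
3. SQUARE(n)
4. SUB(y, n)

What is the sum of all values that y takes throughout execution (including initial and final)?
14

Values of y at each step:
Initial: y = 3
After step 1: y = 5
After step 2: y = 5
After step 3: y = 5
After step 4: y = -4
Sum = 3 + 5 + 5 + 5 + -4 = 14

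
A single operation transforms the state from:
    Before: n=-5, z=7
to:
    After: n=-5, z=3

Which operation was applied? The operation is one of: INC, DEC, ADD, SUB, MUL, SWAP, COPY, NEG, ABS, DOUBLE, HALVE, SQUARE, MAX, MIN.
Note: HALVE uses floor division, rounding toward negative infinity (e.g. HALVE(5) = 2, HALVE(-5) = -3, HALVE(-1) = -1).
HALVE(z)

Analyzing the change:
Before: n=-5, z=7
After: n=-5, z=3
Variable z changed from 7 to 3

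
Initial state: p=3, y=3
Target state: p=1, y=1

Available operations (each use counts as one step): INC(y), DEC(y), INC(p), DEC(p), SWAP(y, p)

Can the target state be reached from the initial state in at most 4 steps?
Yes

Path (4 steps): DEC(y) → DEC(y) → DEC(p) → DEC(p)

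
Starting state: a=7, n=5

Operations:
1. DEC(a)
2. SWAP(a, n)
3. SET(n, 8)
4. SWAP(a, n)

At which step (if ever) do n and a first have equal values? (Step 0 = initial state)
Never

n and a never become equal during execution.

Comparing values at each step:
Initial: n=5, a=7
After step 1: n=5, a=6
After step 2: n=6, a=5
After step 3: n=8, a=5
After step 4: n=5, a=8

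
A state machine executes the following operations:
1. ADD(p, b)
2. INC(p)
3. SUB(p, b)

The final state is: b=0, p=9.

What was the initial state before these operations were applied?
b=0, p=8

Working backwards:
Final state: b=0, p=9
Before step 3 (SUB(p, b)): b=0, p=9
Before step 2 (INC(p)): b=0, p=8
Before step 1 (ADD(p, b)): b=0, p=8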